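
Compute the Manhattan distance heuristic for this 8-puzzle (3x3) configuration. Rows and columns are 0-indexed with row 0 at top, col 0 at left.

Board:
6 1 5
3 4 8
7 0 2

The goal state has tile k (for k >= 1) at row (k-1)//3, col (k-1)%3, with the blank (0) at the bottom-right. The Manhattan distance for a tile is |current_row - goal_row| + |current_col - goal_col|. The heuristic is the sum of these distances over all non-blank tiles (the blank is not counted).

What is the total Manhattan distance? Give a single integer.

Tile 6: (0,0)->(1,2) = 3
Tile 1: (0,1)->(0,0) = 1
Tile 5: (0,2)->(1,1) = 2
Tile 3: (1,0)->(0,2) = 3
Tile 4: (1,1)->(1,0) = 1
Tile 8: (1,2)->(2,1) = 2
Tile 7: (2,0)->(2,0) = 0
Tile 2: (2,2)->(0,1) = 3
Sum: 3 + 1 + 2 + 3 + 1 + 2 + 0 + 3 = 15

Answer: 15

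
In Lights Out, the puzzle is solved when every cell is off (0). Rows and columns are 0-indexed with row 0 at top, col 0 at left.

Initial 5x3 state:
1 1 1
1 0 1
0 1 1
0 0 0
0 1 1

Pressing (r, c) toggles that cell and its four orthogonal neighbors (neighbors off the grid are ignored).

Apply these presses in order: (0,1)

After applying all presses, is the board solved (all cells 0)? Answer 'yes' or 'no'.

Answer: no

Derivation:
After press 1 at (0,1):
0 0 0
1 1 1
0 1 1
0 0 0
0 1 1

Lights still on: 7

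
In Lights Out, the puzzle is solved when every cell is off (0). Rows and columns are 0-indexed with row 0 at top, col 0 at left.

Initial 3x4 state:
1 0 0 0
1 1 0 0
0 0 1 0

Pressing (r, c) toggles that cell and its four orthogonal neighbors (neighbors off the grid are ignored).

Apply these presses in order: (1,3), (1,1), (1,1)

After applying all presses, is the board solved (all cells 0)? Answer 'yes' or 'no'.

Answer: no

Derivation:
After press 1 at (1,3):
1 0 0 1
1 1 1 1
0 0 1 1

After press 2 at (1,1):
1 1 0 1
0 0 0 1
0 1 1 1

After press 3 at (1,1):
1 0 0 1
1 1 1 1
0 0 1 1

Lights still on: 8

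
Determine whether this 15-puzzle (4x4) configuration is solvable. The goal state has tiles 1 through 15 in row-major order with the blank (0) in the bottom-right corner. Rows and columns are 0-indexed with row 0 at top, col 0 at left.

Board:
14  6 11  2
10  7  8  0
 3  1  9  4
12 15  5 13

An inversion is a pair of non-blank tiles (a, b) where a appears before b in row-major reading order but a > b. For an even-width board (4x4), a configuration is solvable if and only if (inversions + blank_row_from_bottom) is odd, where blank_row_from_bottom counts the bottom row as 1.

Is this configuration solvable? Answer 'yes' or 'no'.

Answer: no

Derivation:
Inversions: 49
Blank is in row 1 (0-indexed from top), which is row 3 counting from the bottom (bottom = 1).
49 + 3 = 52, which is even, so the puzzle is not solvable.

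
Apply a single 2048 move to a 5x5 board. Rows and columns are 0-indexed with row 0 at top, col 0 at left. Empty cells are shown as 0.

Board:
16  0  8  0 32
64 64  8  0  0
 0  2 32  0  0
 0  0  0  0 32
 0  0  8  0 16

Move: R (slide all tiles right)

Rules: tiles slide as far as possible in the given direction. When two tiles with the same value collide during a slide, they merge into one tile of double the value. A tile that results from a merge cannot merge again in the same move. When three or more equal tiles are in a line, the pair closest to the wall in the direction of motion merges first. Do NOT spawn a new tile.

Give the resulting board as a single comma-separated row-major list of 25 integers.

Slide right:
row 0: [16, 0, 8, 0, 32] -> [0, 0, 16, 8, 32]
row 1: [64, 64, 8, 0, 0] -> [0, 0, 0, 128, 8]
row 2: [0, 2, 32, 0, 0] -> [0, 0, 0, 2, 32]
row 3: [0, 0, 0, 0, 32] -> [0, 0, 0, 0, 32]
row 4: [0, 0, 8, 0, 16] -> [0, 0, 0, 8, 16]

Answer: 0, 0, 16, 8, 32, 0, 0, 0, 128, 8, 0, 0, 0, 2, 32, 0, 0, 0, 0, 32, 0, 0, 0, 8, 16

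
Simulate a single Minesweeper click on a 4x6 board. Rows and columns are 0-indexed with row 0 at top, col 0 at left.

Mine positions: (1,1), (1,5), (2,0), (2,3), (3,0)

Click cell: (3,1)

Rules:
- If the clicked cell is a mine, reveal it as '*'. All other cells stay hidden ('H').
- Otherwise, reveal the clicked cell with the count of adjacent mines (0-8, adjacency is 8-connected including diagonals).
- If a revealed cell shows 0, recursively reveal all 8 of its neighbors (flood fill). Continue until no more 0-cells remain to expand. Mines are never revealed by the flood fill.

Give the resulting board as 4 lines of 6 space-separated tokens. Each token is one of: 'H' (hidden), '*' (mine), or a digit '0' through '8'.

H H H H H H
H H H H H H
H H H H H H
H 2 H H H H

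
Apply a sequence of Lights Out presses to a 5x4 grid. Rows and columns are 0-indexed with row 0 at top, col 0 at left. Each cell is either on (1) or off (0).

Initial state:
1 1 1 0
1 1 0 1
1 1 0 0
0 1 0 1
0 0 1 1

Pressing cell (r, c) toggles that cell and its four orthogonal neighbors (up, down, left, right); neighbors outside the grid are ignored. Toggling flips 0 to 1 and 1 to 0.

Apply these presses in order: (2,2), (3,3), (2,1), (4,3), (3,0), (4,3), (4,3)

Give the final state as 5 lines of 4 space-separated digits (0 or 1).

Answer: 1 1 1 0
1 0 1 1
1 1 0 0
1 1 0 1
1 0 0 1

Derivation:
After press 1 at (2,2):
1 1 1 0
1 1 1 1
1 0 1 1
0 1 1 1
0 0 1 1

After press 2 at (3,3):
1 1 1 0
1 1 1 1
1 0 1 0
0 1 0 0
0 0 1 0

After press 3 at (2,1):
1 1 1 0
1 0 1 1
0 1 0 0
0 0 0 0
0 0 1 0

After press 4 at (4,3):
1 1 1 0
1 0 1 1
0 1 0 0
0 0 0 1
0 0 0 1

After press 5 at (3,0):
1 1 1 0
1 0 1 1
1 1 0 0
1 1 0 1
1 0 0 1

After press 6 at (4,3):
1 1 1 0
1 0 1 1
1 1 0 0
1 1 0 0
1 0 1 0

After press 7 at (4,3):
1 1 1 0
1 0 1 1
1 1 0 0
1 1 0 1
1 0 0 1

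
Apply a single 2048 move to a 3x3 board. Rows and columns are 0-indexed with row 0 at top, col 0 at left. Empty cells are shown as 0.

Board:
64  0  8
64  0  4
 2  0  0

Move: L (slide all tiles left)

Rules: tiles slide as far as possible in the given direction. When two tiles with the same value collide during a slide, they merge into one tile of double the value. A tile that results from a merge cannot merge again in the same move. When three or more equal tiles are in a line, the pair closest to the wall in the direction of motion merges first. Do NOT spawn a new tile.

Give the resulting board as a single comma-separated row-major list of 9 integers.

Slide left:
row 0: [64, 0, 8] -> [64, 8, 0]
row 1: [64, 0, 4] -> [64, 4, 0]
row 2: [2, 0, 0] -> [2, 0, 0]

Answer: 64, 8, 0, 64, 4, 0, 2, 0, 0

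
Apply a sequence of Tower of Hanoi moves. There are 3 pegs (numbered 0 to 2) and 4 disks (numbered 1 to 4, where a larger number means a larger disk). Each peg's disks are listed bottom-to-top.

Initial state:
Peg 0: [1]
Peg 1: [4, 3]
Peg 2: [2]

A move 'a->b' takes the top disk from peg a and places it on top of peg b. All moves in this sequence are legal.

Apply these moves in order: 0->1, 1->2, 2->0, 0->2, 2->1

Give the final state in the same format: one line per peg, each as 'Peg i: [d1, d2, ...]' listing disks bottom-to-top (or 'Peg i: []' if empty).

Answer: Peg 0: []
Peg 1: [4, 3, 1]
Peg 2: [2]

Derivation:
After move 1 (0->1):
Peg 0: []
Peg 1: [4, 3, 1]
Peg 2: [2]

After move 2 (1->2):
Peg 0: []
Peg 1: [4, 3]
Peg 2: [2, 1]

After move 3 (2->0):
Peg 0: [1]
Peg 1: [4, 3]
Peg 2: [2]

After move 4 (0->2):
Peg 0: []
Peg 1: [4, 3]
Peg 2: [2, 1]

After move 5 (2->1):
Peg 0: []
Peg 1: [4, 3, 1]
Peg 2: [2]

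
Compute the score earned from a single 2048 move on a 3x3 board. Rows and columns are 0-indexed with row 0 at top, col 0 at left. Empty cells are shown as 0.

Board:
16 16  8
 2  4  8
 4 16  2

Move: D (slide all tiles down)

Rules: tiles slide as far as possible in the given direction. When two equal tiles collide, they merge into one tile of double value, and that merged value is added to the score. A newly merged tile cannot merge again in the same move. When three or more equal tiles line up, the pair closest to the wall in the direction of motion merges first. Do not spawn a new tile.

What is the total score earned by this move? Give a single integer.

Slide down:
col 0: [16, 2, 4] -> [16, 2, 4]  score +0 (running 0)
col 1: [16, 4, 16] -> [16, 4, 16]  score +0 (running 0)
col 2: [8, 8, 2] -> [0, 16, 2]  score +16 (running 16)
Board after move:
16 16  0
 2  4 16
 4 16  2

Answer: 16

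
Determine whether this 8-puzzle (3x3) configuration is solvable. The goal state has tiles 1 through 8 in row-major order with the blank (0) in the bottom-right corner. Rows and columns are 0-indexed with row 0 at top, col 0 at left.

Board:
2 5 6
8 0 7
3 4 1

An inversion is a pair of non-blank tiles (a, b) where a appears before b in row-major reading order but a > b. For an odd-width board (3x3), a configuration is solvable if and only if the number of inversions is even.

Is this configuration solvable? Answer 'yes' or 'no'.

Answer: yes

Derivation:
Inversions (pairs i<j in row-major order where tile[i] > tile[j] > 0): 16
16 is even, so the puzzle is solvable.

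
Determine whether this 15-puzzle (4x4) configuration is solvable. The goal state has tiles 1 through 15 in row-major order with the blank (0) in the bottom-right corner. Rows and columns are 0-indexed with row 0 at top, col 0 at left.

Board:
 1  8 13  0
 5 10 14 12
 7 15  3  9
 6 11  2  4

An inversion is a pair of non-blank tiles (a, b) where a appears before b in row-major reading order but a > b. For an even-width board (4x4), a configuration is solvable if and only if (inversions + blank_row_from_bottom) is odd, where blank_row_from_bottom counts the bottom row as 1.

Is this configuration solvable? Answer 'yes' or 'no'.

Inversions: 58
Blank is in row 0 (0-indexed from top), which is row 4 counting from the bottom (bottom = 1).
58 + 4 = 62, which is even, so the puzzle is not solvable.

Answer: no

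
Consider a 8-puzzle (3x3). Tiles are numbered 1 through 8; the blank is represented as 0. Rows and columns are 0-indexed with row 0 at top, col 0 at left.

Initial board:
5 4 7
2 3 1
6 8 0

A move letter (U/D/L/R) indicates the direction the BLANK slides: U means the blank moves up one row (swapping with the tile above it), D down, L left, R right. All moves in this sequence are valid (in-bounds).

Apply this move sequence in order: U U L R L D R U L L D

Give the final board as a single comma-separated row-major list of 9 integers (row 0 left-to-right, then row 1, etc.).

After move 1 (U):
5 4 7
2 3 0
6 8 1

After move 2 (U):
5 4 0
2 3 7
6 8 1

After move 3 (L):
5 0 4
2 3 7
6 8 1

After move 4 (R):
5 4 0
2 3 7
6 8 1

After move 5 (L):
5 0 4
2 3 7
6 8 1

After move 6 (D):
5 3 4
2 0 7
6 8 1

After move 7 (R):
5 3 4
2 7 0
6 8 1

After move 8 (U):
5 3 0
2 7 4
6 8 1

After move 9 (L):
5 0 3
2 7 4
6 8 1

After move 10 (L):
0 5 3
2 7 4
6 8 1

After move 11 (D):
2 5 3
0 7 4
6 8 1

Answer: 2, 5, 3, 0, 7, 4, 6, 8, 1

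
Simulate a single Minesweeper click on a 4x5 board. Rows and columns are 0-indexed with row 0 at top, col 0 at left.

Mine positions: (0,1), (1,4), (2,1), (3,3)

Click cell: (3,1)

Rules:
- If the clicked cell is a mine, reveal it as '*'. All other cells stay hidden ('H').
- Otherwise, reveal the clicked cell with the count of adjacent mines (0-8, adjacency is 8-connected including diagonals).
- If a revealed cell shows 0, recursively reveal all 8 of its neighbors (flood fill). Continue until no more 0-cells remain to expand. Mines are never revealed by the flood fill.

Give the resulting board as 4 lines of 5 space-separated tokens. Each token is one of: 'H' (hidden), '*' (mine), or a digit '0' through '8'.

H H H H H
H H H H H
H H H H H
H 1 H H H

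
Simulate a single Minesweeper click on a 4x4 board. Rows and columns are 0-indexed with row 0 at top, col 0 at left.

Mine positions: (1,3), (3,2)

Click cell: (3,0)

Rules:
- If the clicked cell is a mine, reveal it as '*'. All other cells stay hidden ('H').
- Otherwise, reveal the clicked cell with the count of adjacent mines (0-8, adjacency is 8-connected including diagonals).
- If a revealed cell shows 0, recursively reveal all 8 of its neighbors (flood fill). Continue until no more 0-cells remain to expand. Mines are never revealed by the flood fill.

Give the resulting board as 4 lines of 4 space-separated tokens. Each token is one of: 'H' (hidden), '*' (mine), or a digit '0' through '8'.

0 0 1 H
0 0 1 H
0 1 2 H
0 1 H H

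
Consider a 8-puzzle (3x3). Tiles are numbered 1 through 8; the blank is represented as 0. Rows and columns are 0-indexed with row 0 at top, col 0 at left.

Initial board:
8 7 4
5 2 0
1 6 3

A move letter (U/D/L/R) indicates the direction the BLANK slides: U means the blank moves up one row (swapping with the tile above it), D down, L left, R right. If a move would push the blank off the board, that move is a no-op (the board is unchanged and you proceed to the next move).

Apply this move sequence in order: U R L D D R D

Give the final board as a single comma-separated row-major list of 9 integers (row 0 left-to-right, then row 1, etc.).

After move 1 (U):
8 7 0
5 2 4
1 6 3

After move 2 (R):
8 7 0
5 2 4
1 6 3

After move 3 (L):
8 0 7
5 2 4
1 6 3

After move 4 (D):
8 2 7
5 0 4
1 6 3

After move 5 (D):
8 2 7
5 6 4
1 0 3

After move 6 (R):
8 2 7
5 6 4
1 3 0

After move 7 (D):
8 2 7
5 6 4
1 3 0

Answer: 8, 2, 7, 5, 6, 4, 1, 3, 0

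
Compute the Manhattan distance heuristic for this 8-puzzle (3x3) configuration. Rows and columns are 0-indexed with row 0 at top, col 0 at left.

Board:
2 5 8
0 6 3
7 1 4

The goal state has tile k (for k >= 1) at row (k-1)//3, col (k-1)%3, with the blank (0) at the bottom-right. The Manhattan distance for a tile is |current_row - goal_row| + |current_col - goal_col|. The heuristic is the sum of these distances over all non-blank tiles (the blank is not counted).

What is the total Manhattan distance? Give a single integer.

Tile 2: at (0,0), goal (0,1), distance |0-0|+|0-1| = 1
Tile 5: at (0,1), goal (1,1), distance |0-1|+|1-1| = 1
Tile 8: at (0,2), goal (2,1), distance |0-2|+|2-1| = 3
Tile 6: at (1,1), goal (1,2), distance |1-1|+|1-2| = 1
Tile 3: at (1,2), goal (0,2), distance |1-0|+|2-2| = 1
Tile 7: at (2,0), goal (2,0), distance |2-2|+|0-0| = 0
Tile 1: at (2,1), goal (0,0), distance |2-0|+|1-0| = 3
Tile 4: at (2,2), goal (1,0), distance |2-1|+|2-0| = 3
Sum: 1 + 1 + 3 + 1 + 1 + 0 + 3 + 3 = 13

Answer: 13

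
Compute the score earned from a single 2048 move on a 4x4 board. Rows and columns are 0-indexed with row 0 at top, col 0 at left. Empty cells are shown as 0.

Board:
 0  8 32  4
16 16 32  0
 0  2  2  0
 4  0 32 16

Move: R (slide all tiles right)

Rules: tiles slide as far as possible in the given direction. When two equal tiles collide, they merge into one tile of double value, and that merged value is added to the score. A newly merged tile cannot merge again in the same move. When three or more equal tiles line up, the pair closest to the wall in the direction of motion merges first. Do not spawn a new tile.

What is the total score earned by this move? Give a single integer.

Answer: 36

Derivation:
Slide right:
row 0: [0, 8, 32, 4] -> [0, 8, 32, 4]  score +0 (running 0)
row 1: [16, 16, 32, 0] -> [0, 0, 32, 32]  score +32 (running 32)
row 2: [0, 2, 2, 0] -> [0, 0, 0, 4]  score +4 (running 36)
row 3: [4, 0, 32, 16] -> [0, 4, 32, 16]  score +0 (running 36)
Board after move:
 0  8 32  4
 0  0 32 32
 0  0  0  4
 0  4 32 16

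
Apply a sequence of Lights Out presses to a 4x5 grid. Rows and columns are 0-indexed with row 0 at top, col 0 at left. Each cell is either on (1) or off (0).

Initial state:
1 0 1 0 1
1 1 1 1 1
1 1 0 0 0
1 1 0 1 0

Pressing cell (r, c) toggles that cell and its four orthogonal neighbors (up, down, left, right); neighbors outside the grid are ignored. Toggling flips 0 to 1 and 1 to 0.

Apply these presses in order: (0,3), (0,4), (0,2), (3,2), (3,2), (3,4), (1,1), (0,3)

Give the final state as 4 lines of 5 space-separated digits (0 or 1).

Answer: 1 0 0 0 0
0 0 1 1 0
1 0 0 0 1
1 1 0 0 1

Derivation:
After press 1 at (0,3):
1 0 0 1 0
1 1 1 0 1
1 1 0 0 0
1 1 0 1 0

After press 2 at (0,4):
1 0 0 0 1
1 1 1 0 0
1 1 0 0 0
1 1 0 1 0

After press 3 at (0,2):
1 1 1 1 1
1 1 0 0 0
1 1 0 0 0
1 1 0 1 0

After press 4 at (3,2):
1 1 1 1 1
1 1 0 0 0
1 1 1 0 0
1 0 1 0 0

After press 5 at (3,2):
1 1 1 1 1
1 1 0 0 0
1 1 0 0 0
1 1 0 1 0

After press 6 at (3,4):
1 1 1 1 1
1 1 0 0 0
1 1 0 0 1
1 1 0 0 1

After press 7 at (1,1):
1 0 1 1 1
0 0 1 0 0
1 0 0 0 1
1 1 0 0 1

After press 8 at (0,3):
1 0 0 0 0
0 0 1 1 0
1 0 0 0 1
1 1 0 0 1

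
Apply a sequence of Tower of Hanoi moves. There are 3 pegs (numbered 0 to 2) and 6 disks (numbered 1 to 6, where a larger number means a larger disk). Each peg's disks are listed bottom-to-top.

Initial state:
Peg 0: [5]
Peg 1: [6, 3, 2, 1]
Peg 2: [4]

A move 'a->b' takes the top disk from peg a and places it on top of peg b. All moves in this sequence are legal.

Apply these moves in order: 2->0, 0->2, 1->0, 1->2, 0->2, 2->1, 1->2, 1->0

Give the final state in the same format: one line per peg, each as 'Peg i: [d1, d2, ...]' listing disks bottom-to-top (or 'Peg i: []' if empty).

After move 1 (2->0):
Peg 0: [5, 4]
Peg 1: [6, 3, 2, 1]
Peg 2: []

After move 2 (0->2):
Peg 0: [5]
Peg 1: [6, 3, 2, 1]
Peg 2: [4]

After move 3 (1->0):
Peg 0: [5, 1]
Peg 1: [6, 3, 2]
Peg 2: [4]

After move 4 (1->2):
Peg 0: [5, 1]
Peg 1: [6, 3]
Peg 2: [4, 2]

After move 5 (0->2):
Peg 0: [5]
Peg 1: [6, 3]
Peg 2: [4, 2, 1]

After move 6 (2->1):
Peg 0: [5]
Peg 1: [6, 3, 1]
Peg 2: [4, 2]

After move 7 (1->2):
Peg 0: [5]
Peg 1: [6, 3]
Peg 2: [4, 2, 1]

After move 8 (1->0):
Peg 0: [5, 3]
Peg 1: [6]
Peg 2: [4, 2, 1]

Answer: Peg 0: [5, 3]
Peg 1: [6]
Peg 2: [4, 2, 1]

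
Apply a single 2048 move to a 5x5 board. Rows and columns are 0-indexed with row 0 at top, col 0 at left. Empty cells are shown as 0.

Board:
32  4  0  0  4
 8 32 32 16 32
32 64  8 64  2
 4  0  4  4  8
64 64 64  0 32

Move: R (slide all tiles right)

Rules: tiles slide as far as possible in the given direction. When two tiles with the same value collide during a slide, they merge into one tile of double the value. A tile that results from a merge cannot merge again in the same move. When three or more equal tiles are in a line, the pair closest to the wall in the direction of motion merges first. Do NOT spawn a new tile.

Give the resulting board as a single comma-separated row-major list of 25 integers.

Slide right:
row 0: [32, 4, 0, 0, 4] -> [0, 0, 0, 32, 8]
row 1: [8, 32, 32, 16, 32] -> [0, 8, 64, 16, 32]
row 2: [32, 64, 8, 64, 2] -> [32, 64, 8, 64, 2]
row 3: [4, 0, 4, 4, 8] -> [0, 0, 4, 8, 8]
row 4: [64, 64, 64, 0, 32] -> [0, 0, 64, 128, 32]

Answer: 0, 0, 0, 32, 8, 0, 8, 64, 16, 32, 32, 64, 8, 64, 2, 0, 0, 4, 8, 8, 0, 0, 64, 128, 32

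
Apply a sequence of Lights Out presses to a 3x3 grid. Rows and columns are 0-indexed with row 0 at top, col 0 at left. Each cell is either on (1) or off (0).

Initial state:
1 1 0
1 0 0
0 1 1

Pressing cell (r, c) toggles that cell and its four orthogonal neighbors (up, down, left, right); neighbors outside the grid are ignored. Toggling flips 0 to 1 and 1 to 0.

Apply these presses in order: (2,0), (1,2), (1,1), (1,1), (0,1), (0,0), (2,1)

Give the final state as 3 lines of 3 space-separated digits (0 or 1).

Answer: 1 1 0
1 1 1
0 1 1

Derivation:
After press 1 at (2,0):
1 1 0
0 0 0
1 0 1

After press 2 at (1,2):
1 1 1
0 1 1
1 0 0

After press 3 at (1,1):
1 0 1
1 0 0
1 1 0

After press 4 at (1,1):
1 1 1
0 1 1
1 0 0

After press 5 at (0,1):
0 0 0
0 0 1
1 0 0

After press 6 at (0,0):
1 1 0
1 0 1
1 0 0

After press 7 at (2,1):
1 1 0
1 1 1
0 1 1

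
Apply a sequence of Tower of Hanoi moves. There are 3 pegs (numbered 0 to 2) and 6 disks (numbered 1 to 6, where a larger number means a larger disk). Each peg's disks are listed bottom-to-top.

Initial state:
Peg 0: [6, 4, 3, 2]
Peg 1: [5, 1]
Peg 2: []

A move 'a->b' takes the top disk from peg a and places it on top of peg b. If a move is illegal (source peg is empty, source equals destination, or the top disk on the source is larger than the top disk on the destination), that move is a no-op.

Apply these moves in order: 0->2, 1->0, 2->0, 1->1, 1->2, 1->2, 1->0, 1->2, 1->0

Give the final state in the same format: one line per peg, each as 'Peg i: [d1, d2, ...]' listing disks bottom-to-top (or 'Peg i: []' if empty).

Answer: Peg 0: [6, 4, 3, 1]
Peg 1: [5]
Peg 2: [2]

Derivation:
After move 1 (0->2):
Peg 0: [6, 4, 3]
Peg 1: [5, 1]
Peg 2: [2]

After move 2 (1->0):
Peg 0: [6, 4, 3, 1]
Peg 1: [5]
Peg 2: [2]

After move 3 (2->0):
Peg 0: [6, 4, 3, 1]
Peg 1: [5]
Peg 2: [2]

After move 4 (1->1):
Peg 0: [6, 4, 3, 1]
Peg 1: [5]
Peg 2: [2]

After move 5 (1->2):
Peg 0: [6, 4, 3, 1]
Peg 1: [5]
Peg 2: [2]

After move 6 (1->2):
Peg 0: [6, 4, 3, 1]
Peg 1: [5]
Peg 2: [2]

After move 7 (1->0):
Peg 0: [6, 4, 3, 1]
Peg 1: [5]
Peg 2: [2]

After move 8 (1->2):
Peg 0: [6, 4, 3, 1]
Peg 1: [5]
Peg 2: [2]

After move 9 (1->0):
Peg 0: [6, 4, 3, 1]
Peg 1: [5]
Peg 2: [2]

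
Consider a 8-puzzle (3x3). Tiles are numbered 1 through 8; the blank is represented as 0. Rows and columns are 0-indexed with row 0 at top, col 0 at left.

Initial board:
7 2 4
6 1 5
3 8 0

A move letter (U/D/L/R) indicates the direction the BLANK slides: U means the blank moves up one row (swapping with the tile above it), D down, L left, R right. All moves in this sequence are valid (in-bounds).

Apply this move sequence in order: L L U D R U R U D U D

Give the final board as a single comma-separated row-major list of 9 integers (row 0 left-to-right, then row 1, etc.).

Answer: 7, 2, 4, 6, 5, 0, 3, 1, 8

Derivation:
After move 1 (L):
7 2 4
6 1 5
3 0 8

After move 2 (L):
7 2 4
6 1 5
0 3 8

After move 3 (U):
7 2 4
0 1 5
6 3 8

After move 4 (D):
7 2 4
6 1 5
0 3 8

After move 5 (R):
7 2 4
6 1 5
3 0 8

After move 6 (U):
7 2 4
6 0 5
3 1 8

After move 7 (R):
7 2 4
6 5 0
3 1 8

After move 8 (U):
7 2 0
6 5 4
3 1 8

After move 9 (D):
7 2 4
6 5 0
3 1 8

After move 10 (U):
7 2 0
6 5 4
3 1 8

After move 11 (D):
7 2 4
6 5 0
3 1 8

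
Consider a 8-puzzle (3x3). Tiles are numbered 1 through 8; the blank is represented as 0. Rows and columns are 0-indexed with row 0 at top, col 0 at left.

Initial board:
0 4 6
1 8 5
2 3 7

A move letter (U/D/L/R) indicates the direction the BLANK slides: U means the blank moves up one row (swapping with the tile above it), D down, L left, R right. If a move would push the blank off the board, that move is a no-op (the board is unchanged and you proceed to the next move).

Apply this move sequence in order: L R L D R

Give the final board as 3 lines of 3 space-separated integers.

Answer: 1 4 6
8 0 5
2 3 7

Derivation:
After move 1 (L):
0 4 6
1 8 5
2 3 7

After move 2 (R):
4 0 6
1 8 5
2 3 7

After move 3 (L):
0 4 6
1 8 5
2 3 7

After move 4 (D):
1 4 6
0 8 5
2 3 7

After move 5 (R):
1 4 6
8 0 5
2 3 7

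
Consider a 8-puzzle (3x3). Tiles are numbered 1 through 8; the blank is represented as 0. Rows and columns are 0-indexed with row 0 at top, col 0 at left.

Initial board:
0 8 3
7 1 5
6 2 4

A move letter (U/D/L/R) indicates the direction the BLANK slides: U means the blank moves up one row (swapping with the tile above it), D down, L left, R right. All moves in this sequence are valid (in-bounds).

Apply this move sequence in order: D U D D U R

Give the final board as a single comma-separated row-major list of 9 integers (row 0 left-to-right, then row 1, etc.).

After move 1 (D):
7 8 3
0 1 5
6 2 4

After move 2 (U):
0 8 3
7 1 5
6 2 4

After move 3 (D):
7 8 3
0 1 5
6 2 4

After move 4 (D):
7 8 3
6 1 5
0 2 4

After move 5 (U):
7 8 3
0 1 5
6 2 4

After move 6 (R):
7 8 3
1 0 5
6 2 4

Answer: 7, 8, 3, 1, 0, 5, 6, 2, 4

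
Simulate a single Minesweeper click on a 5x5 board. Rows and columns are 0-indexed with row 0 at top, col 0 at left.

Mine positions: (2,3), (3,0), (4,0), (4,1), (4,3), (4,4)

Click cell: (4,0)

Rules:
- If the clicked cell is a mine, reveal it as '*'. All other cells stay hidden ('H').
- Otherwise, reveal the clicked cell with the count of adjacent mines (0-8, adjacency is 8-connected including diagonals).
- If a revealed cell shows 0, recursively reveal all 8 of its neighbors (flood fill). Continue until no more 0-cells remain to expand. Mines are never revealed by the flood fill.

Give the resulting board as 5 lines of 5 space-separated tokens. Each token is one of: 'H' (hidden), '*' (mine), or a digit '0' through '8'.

H H H H H
H H H H H
H H H H H
H H H H H
* H H H H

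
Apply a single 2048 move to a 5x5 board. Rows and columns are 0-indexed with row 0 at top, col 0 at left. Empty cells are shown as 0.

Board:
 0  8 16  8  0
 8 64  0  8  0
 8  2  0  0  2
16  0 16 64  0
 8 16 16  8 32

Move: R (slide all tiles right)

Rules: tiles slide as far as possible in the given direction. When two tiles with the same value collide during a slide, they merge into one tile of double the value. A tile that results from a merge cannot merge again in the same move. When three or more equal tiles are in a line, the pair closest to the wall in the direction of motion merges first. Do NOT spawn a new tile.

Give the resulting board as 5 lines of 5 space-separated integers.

Slide right:
row 0: [0, 8, 16, 8, 0] -> [0, 0, 8, 16, 8]
row 1: [8, 64, 0, 8, 0] -> [0, 0, 8, 64, 8]
row 2: [8, 2, 0, 0, 2] -> [0, 0, 0, 8, 4]
row 3: [16, 0, 16, 64, 0] -> [0, 0, 0, 32, 64]
row 4: [8, 16, 16, 8, 32] -> [0, 8, 32, 8, 32]

Answer:  0  0  8 16  8
 0  0  8 64  8
 0  0  0  8  4
 0  0  0 32 64
 0  8 32  8 32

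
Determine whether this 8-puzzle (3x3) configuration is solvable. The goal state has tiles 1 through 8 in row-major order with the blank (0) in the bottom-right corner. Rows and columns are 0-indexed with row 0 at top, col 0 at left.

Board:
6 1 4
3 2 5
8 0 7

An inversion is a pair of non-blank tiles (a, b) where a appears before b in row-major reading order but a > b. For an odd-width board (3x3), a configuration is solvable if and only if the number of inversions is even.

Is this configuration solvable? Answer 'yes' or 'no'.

Answer: no

Derivation:
Inversions (pairs i<j in row-major order where tile[i] > tile[j] > 0): 9
9 is odd, so the puzzle is not solvable.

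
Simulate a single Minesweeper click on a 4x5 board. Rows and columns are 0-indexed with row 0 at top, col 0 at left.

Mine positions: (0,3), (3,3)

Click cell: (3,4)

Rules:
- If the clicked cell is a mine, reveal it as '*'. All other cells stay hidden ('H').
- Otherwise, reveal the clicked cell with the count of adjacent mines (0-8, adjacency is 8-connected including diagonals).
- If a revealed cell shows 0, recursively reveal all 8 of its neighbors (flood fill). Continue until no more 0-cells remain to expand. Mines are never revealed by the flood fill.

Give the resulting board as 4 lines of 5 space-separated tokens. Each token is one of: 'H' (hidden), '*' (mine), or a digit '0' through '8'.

H H H H H
H H H H H
H H H H H
H H H H 1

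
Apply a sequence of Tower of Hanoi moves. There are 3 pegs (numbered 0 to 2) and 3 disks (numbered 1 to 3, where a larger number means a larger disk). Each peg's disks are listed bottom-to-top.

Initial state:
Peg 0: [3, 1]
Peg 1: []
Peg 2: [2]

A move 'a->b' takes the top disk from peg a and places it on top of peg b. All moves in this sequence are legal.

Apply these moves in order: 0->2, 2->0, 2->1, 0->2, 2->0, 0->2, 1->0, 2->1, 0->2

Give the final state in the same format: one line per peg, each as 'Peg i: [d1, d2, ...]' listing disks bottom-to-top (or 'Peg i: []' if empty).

After move 1 (0->2):
Peg 0: [3]
Peg 1: []
Peg 2: [2, 1]

After move 2 (2->0):
Peg 0: [3, 1]
Peg 1: []
Peg 2: [2]

After move 3 (2->1):
Peg 0: [3, 1]
Peg 1: [2]
Peg 2: []

After move 4 (0->2):
Peg 0: [3]
Peg 1: [2]
Peg 2: [1]

After move 5 (2->0):
Peg 0: [3, 1]
Peg 1: [2]
Peg 2: []

After move 6 (0->2):
Peg 0: [3]
Peg 1: [2]
Peg 2: [1]

After move 7 (1->0):
Peg 0: [3, 2]
Peg 1: []
Peg 2: [1]

After move 8 (2->1):
Peg 0: [3, 2]
Peg 1: [1]
Peg 2: []

After move 9 (0->2):
Peg 0: [3]
Peg 1: [1]
Peg 2: [2]

Answer: Peg 0: [3]
Peg 1: [1]
Peg 2: [2]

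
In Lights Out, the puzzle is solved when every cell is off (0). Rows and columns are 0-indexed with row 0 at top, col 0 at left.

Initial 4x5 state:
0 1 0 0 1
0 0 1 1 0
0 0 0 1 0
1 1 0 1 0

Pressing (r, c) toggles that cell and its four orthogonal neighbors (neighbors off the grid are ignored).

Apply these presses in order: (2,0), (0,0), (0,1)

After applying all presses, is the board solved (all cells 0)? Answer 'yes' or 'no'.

Answer: no

Derivation:
After press 1 at (2,0):
0 1 0 0 1
1 0 1 1 0
1 1 0 1 0
0 1 0 1 0

After press 2 at (0,0):
1 0 0 0 1
0 0 1 1 0
1 1 0 1 0
0 1 0 1 0

After press 3 at (0,1):
0 1 1 0 1
0 1 1 1 0
1 1 0 1 0
0 1 0 1 0

Lights still on: 11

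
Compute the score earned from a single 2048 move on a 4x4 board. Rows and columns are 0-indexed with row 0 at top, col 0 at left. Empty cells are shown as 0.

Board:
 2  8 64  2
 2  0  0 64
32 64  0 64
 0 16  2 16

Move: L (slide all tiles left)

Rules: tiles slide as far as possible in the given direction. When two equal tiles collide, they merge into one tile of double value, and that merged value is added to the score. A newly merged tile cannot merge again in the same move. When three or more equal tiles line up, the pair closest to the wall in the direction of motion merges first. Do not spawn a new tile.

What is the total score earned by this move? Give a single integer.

Slide left:
row 0: [2, 8, 64, 2] -> [2, 8, 64, 2]  score +0 (running 0)
row 1: [2, 0, 0, 64] -> [2, 64, 0, 0]  score +0 (running 0)
row 2: [32, 64, 0, 64] -> [32, 128, 0, 0]  score +128 (running 128)
row 3: [0, 16, 2, 16] -> [16, 2, 16, 0]  score +0 (running 128)
Board after move:
  2   8  64   2
  2  64   0   0
 32 128   0   0
 16   2  16   0

Answer: 128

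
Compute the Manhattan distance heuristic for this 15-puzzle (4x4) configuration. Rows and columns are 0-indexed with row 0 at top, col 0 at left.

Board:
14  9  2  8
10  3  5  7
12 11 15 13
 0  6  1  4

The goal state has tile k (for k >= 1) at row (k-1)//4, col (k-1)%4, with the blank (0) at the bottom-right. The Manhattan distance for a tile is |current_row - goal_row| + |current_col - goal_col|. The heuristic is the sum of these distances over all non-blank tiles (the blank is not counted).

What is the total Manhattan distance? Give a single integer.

Tile 14: at (0,0), goal (3,1), distance |0-3|+|0-1| = 4
Tile 9: at (0,1), goal (2,0), distance |0-2|+|1-0| = 3
Tile 2: at (0,2), goal (0,1), distance |0-0|+|2-1| = 1
Tile 8: at (0,3), goal (1,3), distance |0-1|+|3-3| = 1
Tile 10: at (1,0), goal (2,1), distance |1-2|+|0-1| = 2
Tile 3: at (1,1), goal (0,2), distance |1-0|+|1-2| = 2
Tile 5: at (1,2), goal (1,0), distance |1-1|+|2-0| = 2
Tile 7: at (1,3), goal (1,2), distance |1-1|+|3-2| = 1
Tile 12: at (2,0), goal (2,3), distance |2-2|+|0-3| = 3
Tile 11: at (2,1), goal (2,2), distance |2-2|+|1-2| = 1
Tile 15: at (2,2), goal (3,2), distance |2-3|+|2-2| = 1
Tile 13: at (2,3), goal (3,0), distance |2-3|+|3-0| = 4
Tile 6: at (3,1), goal (1,1), distance |3-1|+|1-1| = 2
Tile 1: at (3,2), goal (0,0), distance |3-0|+|2-0| = 5
Tile 4: at (3,3), goal (0,3), distance |3-0|+|3-3| = 3
Sum: 4 + 3 + 1 + 1 + 2 + 2 + 2 + 1 + 3 + 1 + 1 + 4 + 2 + 5 + 3 = 35

Answer: 35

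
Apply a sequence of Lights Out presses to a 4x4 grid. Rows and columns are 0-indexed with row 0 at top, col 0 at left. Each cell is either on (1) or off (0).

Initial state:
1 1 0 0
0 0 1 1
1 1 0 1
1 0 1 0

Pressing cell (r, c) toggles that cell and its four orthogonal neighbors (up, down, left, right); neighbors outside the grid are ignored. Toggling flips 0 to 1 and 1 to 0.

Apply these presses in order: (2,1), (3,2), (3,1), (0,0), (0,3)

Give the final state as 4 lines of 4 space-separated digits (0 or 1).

Answer: 0 0 1 1
1 1 1 0
0 1 0 1
0 1 1 1

Derivation:
After press 1 at (2,1):
1 1 0 0
0 1 1 1
0 0 1 1
1 1 1 0

After press 2 at (3,2):
1 1 0 0
0 1 1 1
0 0 0 1
1 0 0 1

After press 3 at (3,1):
1 1 0 0
0 1 1 1
0 1 0 1
0 1 1 1

After press 4 at (0,0):
0 0 0 0
1 1 1 1
0 1 0 1
0 1 1 1

After press 5 at (0,3):
0 0 1 1
1 1 1 0
0 1 0 1
0 1 1 1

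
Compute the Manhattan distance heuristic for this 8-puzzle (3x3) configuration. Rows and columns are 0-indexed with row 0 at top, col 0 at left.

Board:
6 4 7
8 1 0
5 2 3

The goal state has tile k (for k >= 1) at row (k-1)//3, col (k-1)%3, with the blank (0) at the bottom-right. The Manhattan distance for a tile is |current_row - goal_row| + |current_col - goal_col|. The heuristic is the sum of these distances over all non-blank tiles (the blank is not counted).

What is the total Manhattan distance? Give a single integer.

Tile 6: at (0,0), goal (1,2), distance |0-1|+|0-2| = 3
Tile 4: at (0,1), goal (1,0), distance |0-1|+|1-0| = 2
Tile 7: at (0,2), goal (2,0), distance |0-2|+|2-0| = 4
Tile 8: at (1,0), goal (2,1), distance |1-2|+|0-1| = 2
Tile 1: at (1,1), goal (0,0), distance |1-0|+|1-0| = 2
Tile 5: at (2,0), goal (1,1), distance |2-1|+|0-1| = 2
Tile 2: at (2,1), goal (0,1), distance |2-0|+|1-1| = 2
Tile 3: at (2,2), goal (0,2), distance |2-0|+|2-2| = 2
Sum: 3 + 2 + 4 + 2 + 2 + 2 + 2 + 2 = 19

Answer: 19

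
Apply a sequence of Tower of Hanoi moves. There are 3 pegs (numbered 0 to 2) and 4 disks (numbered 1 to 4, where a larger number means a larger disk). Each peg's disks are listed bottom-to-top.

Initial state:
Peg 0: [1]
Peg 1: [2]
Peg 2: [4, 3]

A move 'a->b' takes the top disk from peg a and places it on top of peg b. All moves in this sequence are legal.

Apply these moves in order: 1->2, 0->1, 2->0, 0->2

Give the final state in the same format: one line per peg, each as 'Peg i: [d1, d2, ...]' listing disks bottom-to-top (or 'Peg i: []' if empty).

After move 1 (1->2):
Peg 0: [1]
Peg 1: []
Peg 2: [4, 3, 2]

After move 2 (0->1):
Peg 0: []
Peg 1: [1]
Peg 2: [4, 3, 2]

After move 3 (2->0):
Peg 0: [2]
Peg 1: [1]
Peg 2: [4, 3]

After move 4 (0->2):
Peg 0: []
Peg 1: [1]
Peg 2: [4, 3, 2]

Answer: Peg 0: []
Peg 1: [1]
Peg 2: [4, 3, 2]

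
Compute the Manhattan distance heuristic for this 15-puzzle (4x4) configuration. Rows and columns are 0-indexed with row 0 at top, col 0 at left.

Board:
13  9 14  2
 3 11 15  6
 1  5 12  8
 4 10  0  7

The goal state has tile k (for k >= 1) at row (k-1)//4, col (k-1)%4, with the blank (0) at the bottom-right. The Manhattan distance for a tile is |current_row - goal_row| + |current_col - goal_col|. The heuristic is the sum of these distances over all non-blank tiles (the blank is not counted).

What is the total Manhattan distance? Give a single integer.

Tile 13: at (0,0), goal (3,0), distance |0-3|+|0-0| = 3
Tile 9: at (0,1), goal (2,0), distance |0-2|+|1-0| = 3
Tile 14: at (0,2), goal (3,1), distance |0-3|+|2-1| = 4
Tile 2: at (0,3), goal (0,1), distance |0-0|+|3-1| = 2
Tile 3: at (1,0), goal (0,2), distance |1-0|+|0-2| = 3
Tile 11: at (1,1), goal (2,2), distance |1-2|+|1-2| = 2
Tile 15: at (1,2), goal (3,2), distance |1-3|+|2-2| = 2
Tile 6: at (1,3), goal (1,1), distance |1-1|+|3-1| = 2
Tile 1: at (2,0), goal (0,0), distance |2-0|+|0-0| = 2
Tile 5: at (2,1), goal (1,0), distance |2-1|+|1-0| = 2
Tile 12: at (2,2), goal (2,3), distance |2-2|+|2-3| = 1
Tile 8: at (2,3), goal (1,3), distance |2-1|+|3-3| = 1
Tile 4: at (3,0), goal (0,3), distance |3-0|+|0-3| = 6
Tile 10: at (3,1), goal (2,1), distance |3-2|+|1-1| = 1
Tile 7: at (3,3), goal (1,2), distance |3-1|+|3-2| = 3
Sum: 3 + 3 + 4 + 2 + 3 + 2 + 2 + 2 + 2 + 2 + 1 + 1 + 6 + 1 + 3 = 37

Answer: 37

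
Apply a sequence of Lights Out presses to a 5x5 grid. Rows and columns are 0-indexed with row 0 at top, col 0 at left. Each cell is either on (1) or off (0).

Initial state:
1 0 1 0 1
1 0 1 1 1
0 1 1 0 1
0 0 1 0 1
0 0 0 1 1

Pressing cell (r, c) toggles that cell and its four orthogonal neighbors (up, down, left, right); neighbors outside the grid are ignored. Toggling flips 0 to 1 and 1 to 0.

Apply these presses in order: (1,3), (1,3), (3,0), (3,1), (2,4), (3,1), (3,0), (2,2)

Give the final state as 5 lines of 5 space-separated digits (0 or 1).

Answer: 1 0 1 0 1
1 0 0 1 0
0 0 0 0 0
0 0 0 0 0
0 0 0 1 1

Derivation:
After press 1 at (1,3):
1 0 1 1 1
1 0 0 0 0
0 1 1 1 1
0 0 1 0 1
0 0 0 1 1

After press 2 at (1,3):
1 0 1 0 1
1 0 1 1 1
0 1 1 0 1
0 0 1 0 1
0 0 0 1 1

After press 3 at (3,0):
1 0 1 0 1
1 0 1 1 1
1 1 1 0 1
1 1 1 0 1
1 0 0 1 1

After press 4 at (3,1):
1 0 1 0 1
1 0 1 1 1
1 0 1 0 1
0 0 0 0 1
1 1 0 1 1

After press 5 at (2,4):
1 0 1 0 1
1 0 1 1 0
1 0 1 1 0
0 0 0 0 0
1 1 0 1 1

After press 6 at (3,1):
1 0 1 0 1
1 0 1 1 0
1 1 1 1 0
1 1 1 0 0
1 0 0 1 1

After press 7 at (3,0):
1 0 1 0 1
1 0 1 1 0
0 1 1 1 0
0 0 1 0 0
0 0 0 1 1

After press 8 at (2,2):
1 0 1 0 1
1 0 0 1 0
0 0 0 0 0
0 0 0 0 0
0 0 0 1 1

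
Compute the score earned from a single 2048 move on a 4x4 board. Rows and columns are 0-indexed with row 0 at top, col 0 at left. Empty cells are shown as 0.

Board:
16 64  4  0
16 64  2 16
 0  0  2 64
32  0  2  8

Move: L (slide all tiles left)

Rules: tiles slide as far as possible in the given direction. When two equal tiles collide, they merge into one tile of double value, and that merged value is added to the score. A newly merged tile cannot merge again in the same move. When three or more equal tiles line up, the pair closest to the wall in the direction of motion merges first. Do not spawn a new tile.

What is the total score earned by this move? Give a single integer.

Answer: 0

Derivation:
Slide left:
row 0: [16, 64, 4, 0] -> [16, 64, 4, 0]  score +0 (running 0)
row 1: [16, 64, 2, 16] -> [16, 64, 2, 16]  score +0 (running 0)
row 2: [0, 0, 2, 64] -> [2, 64, 0, 0]  score +0 (running 0)
row 3: [32, 0, 2, 8] -> [32, 2, 8, 0]  score +0 (running 0)
Board after move:
16 64  4  0
16 64  2 16
 2 64  0  0
32  2  8  0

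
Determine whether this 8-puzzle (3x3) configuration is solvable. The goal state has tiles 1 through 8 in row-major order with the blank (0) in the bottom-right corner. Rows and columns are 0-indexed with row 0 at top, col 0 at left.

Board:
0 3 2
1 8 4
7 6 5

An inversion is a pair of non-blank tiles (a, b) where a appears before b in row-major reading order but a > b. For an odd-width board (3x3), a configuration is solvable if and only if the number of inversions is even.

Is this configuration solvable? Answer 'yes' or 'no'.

Answer: yes

Derivation:
Inversions (pairs i<j in row-major order where tile[i] > tile[j] > 0): 10
10 is even, so the puzzle is solvable.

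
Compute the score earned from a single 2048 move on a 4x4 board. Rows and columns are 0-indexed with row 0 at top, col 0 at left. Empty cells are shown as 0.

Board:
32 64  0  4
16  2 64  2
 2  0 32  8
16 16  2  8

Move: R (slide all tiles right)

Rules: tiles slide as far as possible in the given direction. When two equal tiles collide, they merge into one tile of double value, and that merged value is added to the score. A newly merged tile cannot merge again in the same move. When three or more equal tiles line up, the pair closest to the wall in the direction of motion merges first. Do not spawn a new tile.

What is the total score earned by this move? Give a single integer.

Slide right:
row 0: [32, 64, 0, 4] -> [0, 32, 64, 4]  score +0 (running 0)
row 1: [16, 2, 64, 2] -> [16, 2, 64, 2]  score +0 (running 0)
row 2: [2, 0, 32, 8] -> [0, 2, 32, 8]  score +0 (running 0)
row 3: [16, 16, 2, 8] -> [0, 32, 2, 8]  score +32 (running 32)
Board after move:
 0 32 64  4
16  2 64  2
 0  2 32  8
 0 32  2  8

Answer: 32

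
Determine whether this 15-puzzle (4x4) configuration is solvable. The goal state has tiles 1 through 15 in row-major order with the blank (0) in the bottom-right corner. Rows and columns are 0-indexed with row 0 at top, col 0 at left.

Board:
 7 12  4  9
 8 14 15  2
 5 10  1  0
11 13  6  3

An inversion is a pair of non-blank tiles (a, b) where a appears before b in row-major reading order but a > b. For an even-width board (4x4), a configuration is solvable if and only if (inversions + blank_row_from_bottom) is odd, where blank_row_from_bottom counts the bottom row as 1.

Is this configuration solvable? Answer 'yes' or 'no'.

Answer: yes

Derivation:
Inversions: 57
Blank is in row 2 (0-indexed from top), which is row 2 counting from the bottom (bottom = 1).
57 + 2 = 59, which is odd, so the puzzle is solvable.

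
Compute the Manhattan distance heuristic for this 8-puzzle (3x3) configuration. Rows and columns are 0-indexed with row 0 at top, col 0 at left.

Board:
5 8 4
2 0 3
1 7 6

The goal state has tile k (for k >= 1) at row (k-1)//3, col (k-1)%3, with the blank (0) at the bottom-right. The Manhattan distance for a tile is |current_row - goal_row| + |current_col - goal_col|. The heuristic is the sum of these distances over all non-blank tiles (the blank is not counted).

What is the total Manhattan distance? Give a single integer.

Answer: 14

Derivation:
Tile 5: (0,0)->(1,1) = 2
Tile 8: (0,1)->(2,1) = 2
Tile 4: (0,2)->(1,0) = 3
Tile 2: (1,0)->(0,1) = 2
Tile 3: (1,2)->(0,2) = 1
Tile 1: (2,0)->(0,0) = 2
Tile 7: (2,1)->(2,0) = 1
Tile 6: (2,2)->(1,2) = 1
Sum: 2 + 2 + 3 + 2 + 1 + 2 + 1 + 1 = 14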